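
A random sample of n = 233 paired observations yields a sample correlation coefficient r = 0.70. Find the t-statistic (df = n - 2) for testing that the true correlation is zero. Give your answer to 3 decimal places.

1 − r² = 1 − 0.4900 = 0.5100;  √(1−r²) = 0.714143
√(n−2) = √231 = 15.198684
t = r·√(n−2)/√(1−r²) = 0.70 · 15.198684 / 0.714143 = 14.898

14.898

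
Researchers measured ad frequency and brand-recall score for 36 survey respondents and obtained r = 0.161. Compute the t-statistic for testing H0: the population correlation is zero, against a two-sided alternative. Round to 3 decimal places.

0.951

t = r·√(n−2) / √(1−r²) with r = 0.161, n = 36
  = 0.161·√34 / √(1 − 0.025921)
  = 0.161·5.830952 / 0.986954
  = 0.938783 / 0.986954 = 0.951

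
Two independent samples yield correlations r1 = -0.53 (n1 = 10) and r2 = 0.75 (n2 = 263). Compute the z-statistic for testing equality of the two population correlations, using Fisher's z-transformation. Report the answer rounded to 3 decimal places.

-4.081

z1 = atanh(-0.53) = -0.590145,  z2 = atanh(0.75) = 0.972955
SE = √(1/(n1−3) + 1/(n2−3)) = √(1/7 + 1/260) = √(0.1428571 + 0.0038462) = √0.1467033 = 0.383019
z = (z1 − z2)/SE = (-0.590145 − 0.972955) / 0.383019 = -1.563100 / 0.383019 = -4.081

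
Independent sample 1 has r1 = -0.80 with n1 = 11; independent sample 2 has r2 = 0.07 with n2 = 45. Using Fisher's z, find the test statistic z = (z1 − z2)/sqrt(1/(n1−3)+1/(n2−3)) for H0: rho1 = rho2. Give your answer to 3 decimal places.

-3.030

Fisher z-transforms: z1 = atanh(-0.80) = -1.098612, z2 = atanh(0.07) = 0.070115; difference d = -1.168727
Var(d) = 1/8 + 1/42 = 0.1250000 + 0.0238095 = 0.1488095
z = d/√Var(d) = -1.168727 / √0.1488095 = -1.168727 / 0.385758 = -3.030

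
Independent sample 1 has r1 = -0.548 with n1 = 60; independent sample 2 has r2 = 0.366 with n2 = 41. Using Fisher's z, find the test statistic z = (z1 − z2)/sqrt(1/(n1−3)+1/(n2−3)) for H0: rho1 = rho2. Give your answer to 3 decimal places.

-4.772

Fisher z-transforms: z1 = atanh(-0.548) = -0.615518, z2 = atanh(0.366) = 0.383797; difference d = -0.999315
Var(d) = 1/57 + 1/38 = 0.0175439 + 0.0263158 = 0.0438597
z = d/√Var(d) = -0.999315 / √0.0438597 = -0.999315 / 0.209427 = -4.772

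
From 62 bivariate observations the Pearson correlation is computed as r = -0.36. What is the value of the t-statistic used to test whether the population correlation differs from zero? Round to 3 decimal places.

-2.989

t = r·√(n−2) / √(1−r²) with r = -0.36, n = 62
  = -0.36·√60 / √(1 − 0.1296)
  = -0.36·7.745967 / 0.932952
  = -2.788548 / 0.932952 = -2.989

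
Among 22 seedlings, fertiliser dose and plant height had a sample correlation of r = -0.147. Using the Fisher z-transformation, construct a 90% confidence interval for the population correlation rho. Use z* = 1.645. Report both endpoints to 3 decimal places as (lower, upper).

z_r = atanh(-0.147) = -0.148073;  SE = 1/√(n−3) = 1/√19 = 0.229416
z-limits: -0.148073 ± 1.645·0.229416 = -0.148073 ± 0.377389 = [-0.525462, 0.229316]
ρ-limits: (tanh -0.525462, tanh 0.229316) = (-0.482, 0.225)

(-0.482, 0.225)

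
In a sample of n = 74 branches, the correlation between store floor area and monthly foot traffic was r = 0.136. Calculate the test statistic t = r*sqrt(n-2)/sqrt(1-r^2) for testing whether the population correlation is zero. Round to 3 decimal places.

1.165

1 − r² = 1 − 0.018496 = 0.981504;  √(1−r²) = 0.990709
√(n−2) = √72 = 8.485281
t = r·√(n−2)/√(1−r²) = 0.136 · 8.485281 / 0.990709 = 1.165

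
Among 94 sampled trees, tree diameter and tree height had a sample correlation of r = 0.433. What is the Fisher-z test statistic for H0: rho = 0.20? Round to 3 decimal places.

2.488

z_r = atanh(0.433) = 0.463583,  z_0 = atanh(0.20) = 0.202733
SE = 1/√(n−3) = 1/√91 = 0.104828
z = (z_r − z_0)/SE = (0.463583 − 0.202733) / 0.104828 = 0.260850 / 0.104828 = 2.488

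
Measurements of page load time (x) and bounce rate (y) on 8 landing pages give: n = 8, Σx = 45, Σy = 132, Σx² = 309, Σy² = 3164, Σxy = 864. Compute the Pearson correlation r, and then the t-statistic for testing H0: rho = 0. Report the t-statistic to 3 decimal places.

Numerator: nΣxy − (Σx)(Σy) = 8·864 − (45)(132) = 972
Denominator: √[(nΣx²−(Σx)²)(nΣy²−(Σy)²)]
  nΣx²−(Σx)² = 8·309 − 2025 = 447;  nΣy²−(Σy)² = 8·3164 − 17424 = 7888
  √(447·7888) = √3525936 = 1877.7476
r = 972 / 1877.7476 = 0.5176
t = r·√(n−2)/√(1−r²) = 0.5176·√6 / √(1−0.267910) = 1.267856 / 0.855623 = 1.482

1.482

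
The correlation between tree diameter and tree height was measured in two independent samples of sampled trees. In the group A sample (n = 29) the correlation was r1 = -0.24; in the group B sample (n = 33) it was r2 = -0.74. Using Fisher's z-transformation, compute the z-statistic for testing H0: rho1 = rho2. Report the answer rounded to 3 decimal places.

2.634

z1 = atanh(-0.24) = -0.244774,  z2 = atanh(-0.74) = -0.950479
SE = √(1/(n1−3) + 1/(n2−3)) = √(1/26 + 1/30) = √(0.0384615 + 0.0333333) = √0.0717948 = 0.267946
z = (z1 − z2)/SE = (-0.244774 − (-0.950479)) / 0.267946 = 0.705705 / 0.267946 = 2.634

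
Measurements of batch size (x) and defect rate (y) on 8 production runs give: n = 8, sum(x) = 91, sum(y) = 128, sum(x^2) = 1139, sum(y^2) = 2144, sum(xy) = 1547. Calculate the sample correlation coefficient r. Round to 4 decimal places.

0.9113

Numerator: nΣxy − (Σx)(Σy) = 8·1547 − (91)(128) = 728
Denominator: √[(nΣx²−(Σx)²)(nΣy²−(Σy)²)]
  nΣx²−(Σx)² = 8·1139 − 8281 = 831;  nΣy²−(Σy)² = 8·2144 − 16384 = 768
  √(831·768) = √638208 = 798.8792
r = 728 / 798.8792 = 0.9113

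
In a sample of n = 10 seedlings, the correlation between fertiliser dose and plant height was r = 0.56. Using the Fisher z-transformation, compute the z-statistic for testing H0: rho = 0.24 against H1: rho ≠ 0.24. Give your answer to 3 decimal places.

Fisher z: atanh(0.56) = 0.632833, atanh(0.24) = 0.244774
z = (z_r − z_0)·√(n−3) = (0.632833 − 0.244774)·√7 = 0.388059 · 2.645751 = 1.027

1.027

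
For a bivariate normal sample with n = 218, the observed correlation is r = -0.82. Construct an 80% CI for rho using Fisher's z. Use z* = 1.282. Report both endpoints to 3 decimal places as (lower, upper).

z_r = atanh(-0.82) = -1.156817;  SE = 1/√(n−3) = 1/√215 = 0.068199
z-limits: -1.156817 ± 1.282·0.068199 = -1.156817 ± 0.087431 = [-1.244248, -1.069386]
ρ-limits: (tanh -1.244248, tanh -1.069386) = (-0.847, -0.789)

(-0.847, -0.789)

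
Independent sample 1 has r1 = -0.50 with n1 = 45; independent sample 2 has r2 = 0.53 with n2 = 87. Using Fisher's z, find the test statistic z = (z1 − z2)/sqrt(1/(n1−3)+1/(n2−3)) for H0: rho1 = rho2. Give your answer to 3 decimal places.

z1 = atanh(-0.50) = -0.549306,  z2 = atanh(0.53) = 0.590145
SE = √(1/(n1−3) + 1/(n2−3)) = √(1/42 + 1/84) = √(0.0238095 + 0.0119048) = √0.0357143 = 0.188982
z = (z1 − z2)/SE = (-0.549306 − 0.590145) / 0.188982 = -1.139451 / 0.188982 = -6.029

-6.029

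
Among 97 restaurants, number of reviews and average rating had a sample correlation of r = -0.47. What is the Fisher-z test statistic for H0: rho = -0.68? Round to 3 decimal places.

3.093

Fisher z: atanh(-0.47) = -0.510070, atanh(-0.68) = -0.829114
z = (z_r − z_0)·√(n−3) = (-0.510070 − (-0.829114))·√94 = 0.319044 · 9.695360 = 3.093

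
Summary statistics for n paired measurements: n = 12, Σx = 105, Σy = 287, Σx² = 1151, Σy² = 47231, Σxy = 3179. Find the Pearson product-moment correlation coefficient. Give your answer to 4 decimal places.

0.2181

S_xy = nΣxy − ΣxΣy = 12·3179 − 105·287 = 38148 − 30135 = 8013
S_xx = nΣx² − (Σx)² = 12·1151 − 105² = 13812 − 11025 = 2787
S_yy = nΣy² − (Σy)² = 12·47231 − 287² = 566772 − 82369 = 484403
r = S_xy / √(S_xx·S_yy) = 8013 / √(2787·484403) = 8013 / √1350031161 = 8013 / 36742.7702 = 0.2181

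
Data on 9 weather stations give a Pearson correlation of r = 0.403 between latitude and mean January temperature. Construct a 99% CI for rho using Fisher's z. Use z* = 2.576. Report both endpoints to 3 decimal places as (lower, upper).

Fisher z: z_r = atanh(r) = ½·ln((1+0.403)/(1−0.403)) = 0.427225
SE(z) = 1/√(n−3) = 1/√6 = 0.408248
99% ⇒ z* = 2.576; margin = 2.576·0.408248 = 1.051647
CI on z-scale: (-0.624422, 1.478872)
Back-transform: tanh(-0.624422) = -0.554199, tanh(1.478872) = 0.901256

(-0.554, 0.901)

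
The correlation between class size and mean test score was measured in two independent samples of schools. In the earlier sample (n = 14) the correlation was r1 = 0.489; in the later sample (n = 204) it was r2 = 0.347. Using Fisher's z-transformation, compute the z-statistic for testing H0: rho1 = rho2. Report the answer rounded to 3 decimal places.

0.558

z1 = atanh(0.489) = 0.534745,  z2 = atanh(0.347) = 0.362029
SE = √(1/(n1−3) + 1/(n2−3)) = √(1/11 + 1/201) = √(0.0909091 + 0.0049751) = √0.0958842 = 0.309652
z = (z1 − z2)/SE = (0.534745 − 0.362029) / 0.309652 = 0.172716 / 0.309652 = 0.558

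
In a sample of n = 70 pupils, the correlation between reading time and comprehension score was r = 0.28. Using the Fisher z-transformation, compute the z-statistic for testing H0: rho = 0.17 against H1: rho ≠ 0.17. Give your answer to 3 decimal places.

Fisher z: atanh(0.28) = 0.287682, atanh(0.17) = 0.171667
z = (z_r − z_0)·√(n−3) = (0.287682 − 0.171667)·√67 = 0.116015 · 8.185353 = 0.950

0.950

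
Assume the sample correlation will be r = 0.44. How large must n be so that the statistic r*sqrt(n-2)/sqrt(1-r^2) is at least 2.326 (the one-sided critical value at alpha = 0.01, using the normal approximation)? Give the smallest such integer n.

25

Need r·√(n−2)/√(1−r²) ≥ 2.326
√(n−2) ≥ 2.326·√(1−0.1936) / 0.44 = 2.326·0.897998 / 0.44 = 4.7471
n−2 ≥ 22.5350  ⇒  n ≥ 24.5350
Smallest integer n = 25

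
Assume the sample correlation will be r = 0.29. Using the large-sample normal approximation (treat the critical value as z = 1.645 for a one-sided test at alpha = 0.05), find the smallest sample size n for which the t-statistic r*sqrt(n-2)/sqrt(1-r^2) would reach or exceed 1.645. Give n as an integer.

32

Need r·√(n−2)/√(1−r²) ≥ 1.645
√(n−2) ≥ 1.645·√(1−0.0841) / 0.29 = 1.645·0.957027 / 0.29 = 5.4287
n−2 ≥ 29.4708  ⇒  n ≥ 31.4708
Smallest integer n = 32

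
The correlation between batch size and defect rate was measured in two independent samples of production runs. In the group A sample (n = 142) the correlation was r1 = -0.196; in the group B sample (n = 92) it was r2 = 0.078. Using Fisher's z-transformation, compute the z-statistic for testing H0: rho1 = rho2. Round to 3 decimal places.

-2.038

z1 = atanh(-0.196) = -0.198569,  z2 = atanh(0.078) = 0.078159
SE = √(1/(n1−3) + 1/(n2−3)) = √(1/139 + 1/89) = √(0.0071942 + 0.0112360) = √0.0184302 = 0.135758
z = (z1 − z2)/SE = (-0.198569 − 0.078159) / 0.135758 = -0.276728 / 0.135758 = -2.038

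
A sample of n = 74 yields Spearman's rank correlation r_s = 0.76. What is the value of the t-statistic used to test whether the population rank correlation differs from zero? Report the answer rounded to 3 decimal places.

t = r_s·√(n−2) / √(1−r_s²) with r_s = 0.76, n = 74
  = 0.76·√72 / √(1 − 0.5776)
  = 0.76·8.485281 / 0.649923
  = 6.448814 / 0.649923 = 9.922

9.922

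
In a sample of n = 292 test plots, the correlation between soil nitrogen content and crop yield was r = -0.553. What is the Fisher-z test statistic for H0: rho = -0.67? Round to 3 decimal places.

z_r = atanh(-0.553) = -0.622693,  z_0 = atanh(-0.67) = -0.810743
SE = 1/√(n−3) = 1/√289 = 0.058824
z = (z_r − z_0)/SE = (-0.622693 − (-0.810743)) / 0.058824 = 0.188050 / 0.058824 = 3.197

3.197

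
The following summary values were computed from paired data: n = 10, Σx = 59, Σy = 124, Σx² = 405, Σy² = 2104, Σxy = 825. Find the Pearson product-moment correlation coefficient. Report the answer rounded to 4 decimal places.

0.5203

S_xy = nΣxy − ΣxΣy = 10·825 − 59·124 = 8250 − 7316 = 934
S_xx = nΣx² − (Σx)² = 10·405 − 59² = 4050 − 3481 = 569
S_yy = nΣy² − (Σy)² = 10·2104 − 124² = 21040 − 15376 = 5664
r = S_xy / √(S_xx·S_yy) = 934 / √(569·5664) = 934 / √3222816 = 934 / 1795.2203 = 0.5203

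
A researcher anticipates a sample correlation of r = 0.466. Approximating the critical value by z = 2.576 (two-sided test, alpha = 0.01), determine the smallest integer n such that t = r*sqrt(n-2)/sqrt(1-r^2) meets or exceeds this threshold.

26

Need r·√(n−2)/√(1−r²) ≥ 2.576
√(n−2) ≥ 2.576·√(1−0.217156) / 0.466 = 2.576·0.884785 / 0.466 = 4.8910
n−2 ≥ 23.9219  ⇒  n ≥ 25.9219
Smallest integer n = 26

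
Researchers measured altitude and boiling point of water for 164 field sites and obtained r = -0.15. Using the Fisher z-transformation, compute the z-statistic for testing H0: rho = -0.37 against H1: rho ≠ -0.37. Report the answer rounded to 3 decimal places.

Fisher z: atanh(-0.15) = -0.151140, atanh(-0.37) = -0.388423
z = (z_r − z_0)·√(n−3) = (-0.151140 − (-0.388423))·√161 = 0.237283 · 12.688578 = 3.011

3.011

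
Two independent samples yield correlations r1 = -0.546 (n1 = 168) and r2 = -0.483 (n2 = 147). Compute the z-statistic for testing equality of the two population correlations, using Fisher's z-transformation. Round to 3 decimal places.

Fisher z-transforms: z1 = atanh(-0.546) = -0.612665, z2 = atanh(-0.483) = -0.526890; difference d = -0.085775
Var(d) = 1/165 + 1/144 = 0.0060606 + 0.0069444 = 0.0130050
z = d/√Var(d) = -0.085775 / √0.0130050 = -0.085775 / 0.114039 = -0.752

-0.752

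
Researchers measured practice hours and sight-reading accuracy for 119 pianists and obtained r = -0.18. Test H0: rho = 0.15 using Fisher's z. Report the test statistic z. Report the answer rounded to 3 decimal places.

z_r = atanh(-0.18) = -0.181983,  z_0 = atanh(0.15) = 0.151140
SE = 1/√(n−3) = 1/√116 = 0.092848
z = (z_r − z_0)/SE = (-0.181983 − 0.151140) / 0.092848 = -0.333123 / 0.092848 = -3.588

-3.588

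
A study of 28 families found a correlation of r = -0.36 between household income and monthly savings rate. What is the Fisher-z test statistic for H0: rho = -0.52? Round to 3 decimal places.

0.997

z_r = atanh(-0.36) = -0.376886,  z_0 = atanh(-0.52) = -0.576340
SE = 1/√(n−3) = 1/√25 = 0.200000
z = (z_r − z_0)/SE = (-0.376886 − (-0.576340)) / 0.200000 = 0.199454 / 0.200000 = 0.997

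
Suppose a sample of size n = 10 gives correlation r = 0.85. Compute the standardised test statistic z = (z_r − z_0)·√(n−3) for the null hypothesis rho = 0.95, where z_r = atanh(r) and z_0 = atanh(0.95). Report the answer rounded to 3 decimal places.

Fisher z: atanh(0.85) = 1.256153, atanh(0.95) = 1.831781
z = (z_r − z_0)·√(n−3) = (1.256153 − 1.831781)·√7 = -0.575628 · 2.645751 = -1.523

-1.523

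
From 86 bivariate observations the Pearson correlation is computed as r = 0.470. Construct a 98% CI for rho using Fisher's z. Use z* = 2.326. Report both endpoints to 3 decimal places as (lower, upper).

z_r = atanh(0.470) = 0.510070;  SE = 1/√(n−3) = 1/√83 = 0.109764
z-limits: 0.510070 ± 2.326·0.109764 = 0.510070 ± 0.255311 = [0.254759, 0.765381]
ρ-limits: (tanh 0.254759, tanh 0.765381) = (0.249, 0.644)

(0.249, 0.644)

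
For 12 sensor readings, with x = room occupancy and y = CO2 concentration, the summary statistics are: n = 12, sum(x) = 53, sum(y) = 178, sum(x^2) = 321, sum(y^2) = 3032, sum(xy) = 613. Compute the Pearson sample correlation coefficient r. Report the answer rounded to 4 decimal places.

-0.9385

S_xy = nΣxy − ΣxΣy = 12·613 − 53·178 = 7356 − 9434 = -2078
S_xx = nΣx² − (Σx)² = 12·321 − 53² = 3852 − 2809 = 1043
S_yy = nΣy² − (Σy)² = 12·3032 − 178² = 36384 − 31684 = 4700
r = S_xy / √(S_xx·S_yy) = -2078 / √(1043·4700) = -2078 / √4902100 = -2078 / 2214.0687 = -0.9385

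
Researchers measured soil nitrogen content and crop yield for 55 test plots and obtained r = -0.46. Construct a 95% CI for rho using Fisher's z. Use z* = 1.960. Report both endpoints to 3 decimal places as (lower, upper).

(-0.646, -0.222)

Fisher z: z_r = atanh(r) = ½·ln((1+(-0.46))/(1−(-0.46))) = -0.497311
SE(z) = 1/√(n−3) = 1/√52 = 0.138675
95% ⇒ z* = 1.960; margin = 1.960·0.138675 = 0.271803
CI on z-scale: (-0.769114, -0.225508)
Back-transform: tanh(-0.769114) = -0.646414, tanh(-0.225508) = -0.221762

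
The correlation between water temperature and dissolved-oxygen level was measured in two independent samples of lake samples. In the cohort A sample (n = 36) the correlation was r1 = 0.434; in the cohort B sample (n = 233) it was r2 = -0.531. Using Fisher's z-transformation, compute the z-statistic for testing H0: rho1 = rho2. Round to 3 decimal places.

5.675

Fisher z-transforms: z1 = atanh(0.434) = 0.464814, z2 = atanh(-0.531) = -0.591537; difference d = 1.056351
Var(d) = 1/33 + 1/230 = 0.0303030 + 0.0043478 = 0.0346508
z = d/√Var(d) = 1.056351 / √0.0346508 = 1.056351 / 0.186147 = 5.675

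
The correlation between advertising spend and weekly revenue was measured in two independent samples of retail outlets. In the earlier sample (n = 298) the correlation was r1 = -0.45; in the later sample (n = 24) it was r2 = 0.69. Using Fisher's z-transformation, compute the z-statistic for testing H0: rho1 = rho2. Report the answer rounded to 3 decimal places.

Fisher z-transforms: z1 = atanh(-0.45) = -0.484700, z2 = atanh(0.69) = 0.847956; difference d = -1.332656
Var(d) = 1/295 + 1/21 = 0.0033898 + 0.0476190 = 0.0510088
z = d/√Var(d) = -1.332656 / √0.0510088 = -1.332656 / 0.225851 = -5.901

-5.901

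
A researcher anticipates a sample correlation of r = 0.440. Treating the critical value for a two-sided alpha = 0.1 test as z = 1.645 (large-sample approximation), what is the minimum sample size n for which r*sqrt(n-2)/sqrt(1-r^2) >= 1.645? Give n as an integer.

14

Need r·√(n−2)/√(1−r²) ≥ 1.645
√(n−2) ≥ 1.645·√(1−0.193600) / 0.440 = 1.645·0.897998 / 0.440 = 3.3573
n−2 ≥ 11.2715  ⇒  n ≥ 13.2715
Smallest integer n = 14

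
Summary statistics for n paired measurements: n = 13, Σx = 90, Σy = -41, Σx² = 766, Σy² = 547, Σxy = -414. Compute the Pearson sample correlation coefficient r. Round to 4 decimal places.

-0.5327

Numerator: nΣxy − (Σx)(Σy) = 13·(-414) − (90)(-41) = -1692
Denominator: √[(nΣx²−(Σx)²)(nΣy²−(Σy)²)]
  nΣx²−(Σx)² = 13·766 − 8100 = 1858;  nΣy²−(Σy)² = 13·547 − 1681 = 5430
  √(1858·5430) = √10088940 = 3176.3092
r = -1692 / 3176.3092 = -0.5327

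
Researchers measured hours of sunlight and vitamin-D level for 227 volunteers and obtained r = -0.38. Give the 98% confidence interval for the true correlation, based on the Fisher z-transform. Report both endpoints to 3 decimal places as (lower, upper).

(-0.505, -0.240)

z_r = atanh(-0.38) = -0.400060;  SE = 1/√(n−3) = 1/√224 = 0.066815
z-limits: -0.400060 ± 2.326·0.066815 = -0.400060 ± 0.155412 = [-0.555472, -0.244648]
ρ-limits: (tanh -0.555472, tanh -0.244648) = (-0.505, -0.240)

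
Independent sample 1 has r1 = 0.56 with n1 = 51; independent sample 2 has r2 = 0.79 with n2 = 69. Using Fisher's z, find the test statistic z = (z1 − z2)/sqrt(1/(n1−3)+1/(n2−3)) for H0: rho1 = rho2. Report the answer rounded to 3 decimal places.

-2.312

z1 = atanh(0.56) = 0.632833,  z2 = atanh(0.79) = 1.071432
SE = √(1/(n1−3) + 1/(n2−3)) = √(1/48 + 1/66) = √(0.0208333 + 0.0151515) = √0.0359848 = 0.189697
z = (z1 − z2)/SE = (0.632833 − 1.071432) / 0.189697 = -0.438599 / 0.189697 = -2.312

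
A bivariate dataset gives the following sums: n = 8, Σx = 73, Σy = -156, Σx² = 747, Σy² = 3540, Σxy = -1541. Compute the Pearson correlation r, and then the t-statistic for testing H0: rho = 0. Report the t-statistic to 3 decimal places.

S_xy = nΣxy − ΣxΣy = 8·(-1541) − 73·(-156) = -12328 − (-11388) = -940
S_xx = nΣx² − (Σx)² = 8·747 − 73² = 5976 − 5329 = 647
S_yy = nΣy² − (Σy)² = 8·3540 − (-156)² = 28320 − 24336 = 3984
r = S_xy / √(S_xx·S_yy) = -940 / √(647·3984) = -940 / √2577648 = -940 / 1605.5055 = -0.5855
t = r·√(n−2)/√(1−r²) = -0.5855·√6 / √(1−0.342810) = -1.434176 / 0.810673 = -1.769

-1.769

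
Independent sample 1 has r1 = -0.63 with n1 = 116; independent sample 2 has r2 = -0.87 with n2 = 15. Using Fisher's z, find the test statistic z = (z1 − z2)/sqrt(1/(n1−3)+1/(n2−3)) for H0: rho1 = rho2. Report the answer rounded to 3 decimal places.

1.949

z1 = atanh(-0.63) = -0.741416,  z2 = atanh(-0.87) = -1.333080
SE = √(1/(n1−3) + 1/(n2−3)) = √(1/113 + 1/12) = √(0.0088496 + 0.0833333) = √0.0921829 = 0.303616
z = (z1 − z2)/SE = (-0.741416 − (-1.333080)) / 0.303616 = 0.591664 / 0.303616 = 1.949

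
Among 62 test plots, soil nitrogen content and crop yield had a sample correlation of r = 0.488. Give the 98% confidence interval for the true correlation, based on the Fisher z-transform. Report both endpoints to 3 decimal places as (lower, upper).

Fisher z: z_r = atanh(r) = ½·ln((1+0.488)/(1−0.488)) = 0.533432
SE(z) = 1/√(n−3) = 1/√59 = 0.130189
98% ⇒ z* = 2.326; margin = 2.326·0.130189 = 0.302820
CI on z-scale: (0.230612, 0.836252)
Back-transform: tanh(0.230612) = 0.226609, tanh(0.836252) = 0.683819

(0.227, 0.684)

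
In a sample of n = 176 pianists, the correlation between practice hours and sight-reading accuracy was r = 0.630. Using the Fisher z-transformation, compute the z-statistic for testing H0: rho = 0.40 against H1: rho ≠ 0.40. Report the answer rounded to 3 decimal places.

4.180

Fisher z: atanh(0.630) = 0.741416, atanh(0.40) = 0.423649
z = (z_r − z_0)·√(n−3) = (0.741416 − 0.423649)·√173 = 0.317767 · 13.152946 = 4.180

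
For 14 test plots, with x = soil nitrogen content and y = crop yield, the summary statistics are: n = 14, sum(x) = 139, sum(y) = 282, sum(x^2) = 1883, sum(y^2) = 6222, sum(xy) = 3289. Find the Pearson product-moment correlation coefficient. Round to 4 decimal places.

0.9371

Numerator: nΣxy − (Σx)(Σy) = 14·3289 − (139)(282) = 6848
Denominator: √[(nΣx²−(Σx)²)(nΣy²−(Σy)²)]
  nΣx²−(Σx)² = 14·1883 − 19321 = 7041;  nΣy²−(Σy)² = 14·6222 − 79524 = 7584
  √(7041·7584) = √53398944 = 7307.4581
r = 6848 / 7307.4581 = 0.9371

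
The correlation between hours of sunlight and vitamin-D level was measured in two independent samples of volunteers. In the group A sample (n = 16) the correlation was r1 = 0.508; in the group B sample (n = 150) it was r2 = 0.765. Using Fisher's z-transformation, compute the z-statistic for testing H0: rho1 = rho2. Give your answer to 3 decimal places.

z1 = atanh(0.508) = 0.560030,  z2 = atanh(0.765) = 1.008160
SE = √(1/(n1−3) + 1/(n2−3)) = √(1/13 + 1/147) = √(0.0769231 + 0.0068027) = √0.0837258 = 0.289354
z = (z1 − z2)/SE = (0.560030 − 1.008160) / 0.289354 = -0.448130 / 0.289354 = -1.549

-1.549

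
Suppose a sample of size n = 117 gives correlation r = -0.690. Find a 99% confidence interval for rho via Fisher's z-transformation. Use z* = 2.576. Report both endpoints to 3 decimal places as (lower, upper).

(-0.797, -0.542)

Fisher z: z_r = atanh(r) = ½·ln((1+(-0.690))/(1−(-0.690))) = -0.847956
SE(z) = 1/√(n−3) = 1/√114 = 0.093659
99% ⇒ z* = 2.576; margin = 2.576·0.093659 = 0.241266
CI on z-scale: (-1.089222, -0.606690)
Back-transform: tanh(-1.089222) = -0.796594, tanh(-0.606690) = -0.541793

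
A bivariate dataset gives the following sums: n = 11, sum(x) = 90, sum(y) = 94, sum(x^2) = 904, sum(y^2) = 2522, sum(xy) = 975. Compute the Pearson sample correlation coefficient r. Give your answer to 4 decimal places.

0.3836

S_xy = nΣxy − ΣxΣy = 11·975 − 90·94 = 10725 − 8460 = 2265
S_xx = nΣx² − (Σx)² = 11·904 − 90² = 9944 − 8100 = 1844
S_yy = nΣy² − (Σy)² = 11·2522 − 94² = 27742 − 8836 = 18906
r = S_xy / √(S_xx·S_yy) = 2265 / √(1844·18906) = 2265 / √34862664 = 2265 / 5904.4614 = 0.3836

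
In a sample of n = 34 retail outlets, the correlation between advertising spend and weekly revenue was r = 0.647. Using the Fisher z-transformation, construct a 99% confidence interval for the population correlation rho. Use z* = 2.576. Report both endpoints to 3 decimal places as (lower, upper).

z_r = atanh(0.647) = 0.770121;  SE = 1/√(n−3) = 1/√31 = 0.179605
z-limits: 0.770121 ± 2.576·0.179605 = 0.770121 ± 0.462662 = [0.307459, 1.232783]
ρ-limits: (tanh 0.307459, tanh 1.232783) = (0.298, 0.843)

(0.298, 0.843)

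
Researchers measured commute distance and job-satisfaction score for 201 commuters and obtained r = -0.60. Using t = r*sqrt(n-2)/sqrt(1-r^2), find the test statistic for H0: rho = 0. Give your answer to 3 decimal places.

1 − r² = 1 − 0.3600 = 0.6400;  √(1−r²) = 0.800000
√(n−2) = √199 = 14.106736
t = r·√(n−2)/√(1−r²) = -0.60 · 14.106736 / 0.800000 = -10.580

-10.580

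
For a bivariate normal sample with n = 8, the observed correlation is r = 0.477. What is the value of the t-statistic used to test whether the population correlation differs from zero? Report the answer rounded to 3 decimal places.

1.329

t = r·√(n−2) / √(1−r²) with r = 0.477, n = 8
  = 0.477·√6 / √(1 − 0.227529)
  = 0.477·2.449490 / 0.878903
  = 1.168407 / 0.878903 = 1.329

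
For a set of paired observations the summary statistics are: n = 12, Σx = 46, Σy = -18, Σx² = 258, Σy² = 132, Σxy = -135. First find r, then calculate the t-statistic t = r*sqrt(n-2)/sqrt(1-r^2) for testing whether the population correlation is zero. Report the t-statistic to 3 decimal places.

-3.213

Numerator: nΣxy − (Σx)(Σy) = 12·(-135) − (46)(-18) = -792
Denominator: √[(nΣx²−(Σx)²)(nΣy²−(Σy)²)]
  nΣx²−(Σx)² = 12·258 − 2116 = 980;  nΣy²−(Σy)² = 12·132 − 324 = 1260
  √(980·1260) = √1234800 = 1111.2156
r = -792 / 1111.2156 = -0.7127
t = r·√(n−2)/√(1−r²) = -0.7127·√10 / √(1−0.507941) = -2.253755 / 0.701469 = -3.213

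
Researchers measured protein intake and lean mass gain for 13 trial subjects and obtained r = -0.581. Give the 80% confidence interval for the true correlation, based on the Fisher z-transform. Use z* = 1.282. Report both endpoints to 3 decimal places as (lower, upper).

(-0.789, -0.253)

z_r = atanh(-0.581) = -0.663971;  SE = 1/√(n−3) = 1/√10 = 0.316228
z-limits: -0.663971 ± 1.282·0.316228 = -0.663971 ± 0.405404 = [-1.069375, -0.258567]
ρ-limits: (tanh -1.069375, tanh -0.258567) = (-0.789, -0.253)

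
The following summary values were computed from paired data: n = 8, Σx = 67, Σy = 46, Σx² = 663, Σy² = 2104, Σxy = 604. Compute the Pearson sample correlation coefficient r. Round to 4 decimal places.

0.5053

S_xy = nΣxy − ΣxΣy = 8·604 − 67·46 = 4832 − 3082 = 1750
S_xx = nΣx² − (Σx)² = 8·663 − 67² = 5304 − 4489 = 815
S_yy = nΣy² − (Σy)² = 8·2104 − 46² = 16832 − 2116 = 14716
r = S_xy / √(S_xx·S_yy) = 1750 / √(815·14716) = 1750 / √11993540 = 1750 / 3463.1691 = 0.5053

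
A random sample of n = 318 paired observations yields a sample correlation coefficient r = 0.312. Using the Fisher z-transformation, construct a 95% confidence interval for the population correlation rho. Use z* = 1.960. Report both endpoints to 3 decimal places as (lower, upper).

(0.209, 0.408)

Fisher z: z_r = atanh(r) = ½·ln((1+0.312)/(1−0.312)) = 0.322760
SE(z) = 1/√(n−3) = 1/√315 = 0.056344
95% ⇒ z* = 1.960; margin = 1.960·0.056344 = 0.110434
CI on z-scale: (0.212326, 0.433194)
Back-transform: tanh(0.212326) = 0.209192, tanh(0.433194) = 0.407987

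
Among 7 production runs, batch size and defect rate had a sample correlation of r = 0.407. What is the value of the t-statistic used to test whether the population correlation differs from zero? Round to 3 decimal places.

1 − r² = 1 − 0.165649 = 0.834351;  √(1−r²) = 0.913428
√(n−2) = √5 = 2.236068
t = r·√(n−2)/√(1−r²) = 0.407 · 2.236068 / 0.913428 = 0.996

0.996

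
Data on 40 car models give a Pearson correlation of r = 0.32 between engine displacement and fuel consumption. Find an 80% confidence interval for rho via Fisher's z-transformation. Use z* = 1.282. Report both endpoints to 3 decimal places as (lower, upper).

Fisher z: z_r = atanh(r) = ½·ln((1+0.32)/(1−0.32)) = 0.331647
SE(z) = 1/√(n−3) = 1/√37 = 0.164399
80% ⇒ z* = 1.282; margin = 1.282·0.164399 = 0.210760
CI on z-scale: (0.120887, 0.542407)
Back-transform: tanh(0.120887) = 0.120302, tanh(0.542407) = 0.494808

(0.120, 0.495)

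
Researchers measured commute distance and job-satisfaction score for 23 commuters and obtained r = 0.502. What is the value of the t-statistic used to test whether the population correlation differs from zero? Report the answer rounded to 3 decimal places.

t = r·√(n−2) / √(1−r²) with r = 0.502, n = 23
  = 0.502·√21 / √(1 − 0.252004)
  = 0.502·4.582576 / 0.864868
  = 2.300453 / 0.864868 = 2.660

2.660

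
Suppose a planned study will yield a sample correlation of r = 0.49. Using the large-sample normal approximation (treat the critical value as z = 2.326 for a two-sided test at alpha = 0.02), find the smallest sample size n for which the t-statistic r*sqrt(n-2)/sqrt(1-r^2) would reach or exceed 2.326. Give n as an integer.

Need r·√(n−2)/√(1−r²) ≥ 2.326
√(n−2) ≥ 2.326·√(1−0.2401) / 0.49 = 2.326·0.871722 / 0.49 = 4.1380
n−2 ≥ 17.1230  ⇒  n ≥ 19.1230
Smallest integer n = 20

20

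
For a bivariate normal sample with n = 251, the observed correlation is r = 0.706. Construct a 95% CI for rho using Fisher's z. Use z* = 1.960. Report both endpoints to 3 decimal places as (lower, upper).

(0.638, 0.763)

Fisher z: z_r = atanh(r) = ½·ln((1+0.706)/(1−0.706)) = 0.879163
SE(z) = 1/√(n−3) = 1/√248 = 0.063500
95% ⇒ z* = 1.960; margin = 1.960·0.063500 = 0.124460
CI on z-scale: (0.754703, 1.003623)
Back-transform: tanh(0.754703) = 0.637946, tanh(1.003623) = 0.763112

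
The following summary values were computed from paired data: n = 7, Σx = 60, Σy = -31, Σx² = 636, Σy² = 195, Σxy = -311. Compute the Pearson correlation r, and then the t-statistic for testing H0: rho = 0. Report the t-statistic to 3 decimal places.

-1.436

Numerator: nΣxy − (Σx)(Σy) = 7·(-311) − (60)(-31) = -317
Denominator: √[(nΣx²−(Σx)²)(nΣy²−(Σy)²)]
  nΣx²−(Σx)² = 7·636 − 3600 = 852;  nΣy²−(Σy)² = 7·195 − 961 = 404
  √(852·404) = √344208 = 586.6924
r = -317 / 586.6924 = -0.5403
t = r·√(n−2)/√(1−r²) = -0.5403·√5 / √(1−0.291924) = -1.208148 / 0.841473 = -1.436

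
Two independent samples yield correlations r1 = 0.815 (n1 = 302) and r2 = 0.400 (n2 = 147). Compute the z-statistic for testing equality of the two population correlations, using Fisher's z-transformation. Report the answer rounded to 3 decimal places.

Fisher z-transforms: z1 = atanh(0.815) = 1.141742, z2 = atanh(0.400) = 0.423649; difference d = 0.718093
Var(d) = 1/299 + 1/144 = 0.0033445 + 0.0069444 = 0.0102889
z = d/√Var(d) = 0.718093 / √0.0102889 = 0.718093 / 0.101434 = 7.079

7.079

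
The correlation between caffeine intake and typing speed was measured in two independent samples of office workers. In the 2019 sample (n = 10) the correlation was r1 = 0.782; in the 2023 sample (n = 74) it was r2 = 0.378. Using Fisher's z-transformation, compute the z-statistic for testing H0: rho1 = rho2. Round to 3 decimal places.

1.648

Fisher z-transforms: z1 = atanh(0.782) = 1.050498, z2 = atanh(0.378) = 0.397724; difference d = 0.652774
Var(d) = 1/7 + 1/71 = 0.1428571 + 0.0140845 = 0.1569416
z = d/√Var(d) = 0.652774 / √0.1569416 = 0.652774 / 0.396159 = 1.648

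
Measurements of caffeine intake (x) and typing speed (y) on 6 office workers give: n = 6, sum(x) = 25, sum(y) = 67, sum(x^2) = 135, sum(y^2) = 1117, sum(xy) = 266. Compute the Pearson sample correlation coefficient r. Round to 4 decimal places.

Numerator: nΣxy − (Σx)(Σy) = 6·266 − (25)(67) = -79
Denominator: √[(nΣx²−(Σx)²)(nΣy²−(Σy)²)]
  nΣx²−(Σx)² = 6·135 − 625 = 185;  nΣy²−(Σy)² = 6·1117 − 4489 = 2213
  √(185·2213) = √409405 = 639.8476
r = -79 / 639.8476 = -0.1235

-0.1235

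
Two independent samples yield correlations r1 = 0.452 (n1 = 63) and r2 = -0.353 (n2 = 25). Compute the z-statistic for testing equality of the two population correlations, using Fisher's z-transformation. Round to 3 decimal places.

3.435

z1 = atanh(0.452) = 0.487211,  z2 = atanh(-0.353) = -0.368867
SE = √(1/(n1−3) + 1/(n2−3)) = √(1/60 + 1/22) = √(0.0166667 + 0.0454545) = √0.0621212 = 0.249241
z = (z1 − z2)/SE = (0.487211 − (-0.368867)) / 0.249241 = 0.856078 / 0.249241 = 3.435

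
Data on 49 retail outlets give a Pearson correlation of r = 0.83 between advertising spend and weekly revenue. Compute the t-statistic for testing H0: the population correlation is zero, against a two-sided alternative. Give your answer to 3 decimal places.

10.202

t = r·√(n−2) / √(1−r²) with r = 0.83, n = 49
  = 0.83·√47 / √(1 − 0.6889)
  = 0.83·6.855655 / 0.557763
  = 5.690194 / 0.557763 = 10.202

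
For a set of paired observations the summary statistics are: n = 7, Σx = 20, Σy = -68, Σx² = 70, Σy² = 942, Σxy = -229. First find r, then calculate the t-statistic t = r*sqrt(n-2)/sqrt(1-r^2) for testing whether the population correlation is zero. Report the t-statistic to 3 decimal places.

-1.580

S_xy = nΣxy − ΣxΣy = 7·(-229) − 20·(-68) = -1603 − (-1360) = -243
S_xx = nΣx² − (Σx)² = 7·70 − 20² = 490 − 400 = 90
S_yy = nΣy² − (Σy)² = 7·942 − (-68)² = 6594 − 4624 = 1970
r = S_xy / √(S_xx·S_yy) = -243 / √(90·1970) = -243 / √177300 = -243 / 421.0701 = -0.5771
t = r·√(n−2)/√(1−r²) = -0.5771·√5 / √(1−0.333044) = -1.290435 / 0.816674 = -1.580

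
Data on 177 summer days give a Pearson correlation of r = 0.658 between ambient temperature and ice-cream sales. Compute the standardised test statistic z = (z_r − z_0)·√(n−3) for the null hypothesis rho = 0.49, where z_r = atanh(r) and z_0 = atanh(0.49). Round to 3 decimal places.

z_r = atanh(0.658) = 0.789278,  z_0 = atanh(0.49) = 0.536060
SE = 1/√(n−3) = 1/√174 = 0.075810
z = (z_r − z_0)/SE = (0.789278 − 0.536060) / 0.075810 = 0.253218 / 0.075810 = 3.340

3.340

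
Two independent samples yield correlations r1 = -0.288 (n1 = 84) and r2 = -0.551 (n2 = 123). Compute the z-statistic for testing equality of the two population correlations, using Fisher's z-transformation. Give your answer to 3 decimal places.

z1 = atanh(-0.288) = -0.296384,  z2 = atanh(-0.551) = -0.619816
SE = √(1/(n1−3) + 1/(n2−3)) = √(1/81 + 1/120) = √(0.0123457 + 0.0083333) = √0.0206790 = 0.143802
z = (z1 − z2)/SE = (-0.296384 − (-0.619816)) / 0.143802 = 0.323432 / 0.143802 = 2.249

2.249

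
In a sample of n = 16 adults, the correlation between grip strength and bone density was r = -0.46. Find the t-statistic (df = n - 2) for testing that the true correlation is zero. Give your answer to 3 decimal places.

t = r·√(n−2) / √(1−r²) with r = -0.46, n = 16
  = -0.46·√14 / √(1 − 0.2116)
  = -0.46·3.741657 / 0.887919
  = -1.721162 / 0.887919 = -1.938

-1.938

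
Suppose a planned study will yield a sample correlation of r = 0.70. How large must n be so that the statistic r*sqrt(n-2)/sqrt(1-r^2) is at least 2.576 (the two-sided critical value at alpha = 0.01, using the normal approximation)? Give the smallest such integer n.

9

Need r·√(n−2)/√(1−r²) ≥ 2.576
√(n−2) ≥ 2.576·√(1−0.4900) / 0.70 = 2.576·0.714143 / 0.70 = 2.6280
n−2 ≥ 6.9064  ⇒  n ≥ 8.9064
Smallest integer n = 9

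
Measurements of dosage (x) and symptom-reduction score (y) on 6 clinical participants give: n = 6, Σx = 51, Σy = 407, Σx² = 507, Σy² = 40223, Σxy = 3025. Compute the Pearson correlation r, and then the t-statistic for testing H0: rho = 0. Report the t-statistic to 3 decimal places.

S_xy = nΣxy − ΣxΣy = 6·3025 − 51·407 = 18150 − 20757 = -2607
S_xx = nΣx² − (Σx)² = 6·507 − 51² = 3042 − 2601 = 441
S_yy = nΣy² − (Σy)² = 6·40223 − 407² = 241338 − 165649 = 75689
r = S_xy / √(S_xx·S_yy) = -2607 / √(441·75689) = -2607 / √33378849 = -2607 / 5777.4431 = -0.4512
t = r·√(n−2)/√(1−r²) = -0.4512·√4 / √(1−0.203581) = -0.902400 / 0.892423 = -1.011

-1.011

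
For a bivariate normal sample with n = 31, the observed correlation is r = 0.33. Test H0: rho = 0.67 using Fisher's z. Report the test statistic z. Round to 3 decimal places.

-2.476

Fisher z: atanh(0.33) = 0.342828, atanh(0.67) = 0.810743
z = (z_r − z_0)·√(n−3) = (0.342828 − 0.810743)·√28 = -0.467915 · 5.291503 = -2.476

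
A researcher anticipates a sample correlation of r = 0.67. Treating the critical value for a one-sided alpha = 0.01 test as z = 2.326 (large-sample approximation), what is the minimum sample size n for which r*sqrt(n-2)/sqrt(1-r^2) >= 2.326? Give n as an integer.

9

r√(n−2)/√(1−r²) ≥ 2.326  ⇔  n−2 ≥ (2.326)²·(1−r²)/r²
(1−r²)/r² = (1−0.4489)/0.4489 = 1.2277
n ≥ 2 + 5.410276·1.2277 = 2 + 6.6422 = 8.6422
⌈8.6422⌉ = 9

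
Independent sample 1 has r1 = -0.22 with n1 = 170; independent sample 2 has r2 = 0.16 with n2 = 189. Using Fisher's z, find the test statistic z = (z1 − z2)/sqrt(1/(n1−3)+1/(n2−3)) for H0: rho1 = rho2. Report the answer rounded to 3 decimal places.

-3.612

z1 = atanh(-0.22) = -0.223656,  z2 = atanh(0.16) = 0.161387
SE = √(1/(n1−3) + 1/(n2−3)) = √(1/167 + 1/186) = √(0.0059880 + 0.0053763) = √0.0113643 = 0.106603
z = (z1 − z2)/SE = (-0.223656 − 0.161387) / 0.106603 = -0.385043 / 0.106603 = -3.612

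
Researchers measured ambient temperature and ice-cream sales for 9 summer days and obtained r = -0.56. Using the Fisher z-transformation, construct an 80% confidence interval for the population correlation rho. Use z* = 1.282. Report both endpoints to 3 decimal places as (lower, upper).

Fisher z: z_r = atanh(r) = ½·ln((1+(-0.56))/(1−(-0.56))) = -0.632833
SE(z) = 1/√(n−3) = 1/√6 = 0.408248
80% ⇒ z* = 1.282; margin = 1.282·0.408248 = 0.523374
CI on z-scale: (-1.156207, -0.109459)
Back-transform: tanh(-1.156207) = -0.819800, tanh(-0.109459) = -0.109024

(-0.820, -0.109)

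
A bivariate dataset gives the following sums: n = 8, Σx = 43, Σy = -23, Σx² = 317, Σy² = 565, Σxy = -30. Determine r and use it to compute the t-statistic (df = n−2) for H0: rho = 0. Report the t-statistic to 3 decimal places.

Numerator: nΣxy − (Σx)(Σy) = 8·(-30) − (43)(-23) = 749
Denominator: √[(nΣx²−(Σx)²)(nΣy²−(Σy)²)]
  nΣx²−(Σx)² = 8·317 − 1849 = 687;  nΣy²−(Σy)² = 8·565 − 529 = 3991
  √(687·3991) = √2741817 = 1655.8433
r = 749 / 1655.8433 = 0.4523
t = r·√(n−2)/√(1−r²) = 0.4523·√6 / √(1−0.204575) = 1.107904 / 0.891866 = 1.242

1.242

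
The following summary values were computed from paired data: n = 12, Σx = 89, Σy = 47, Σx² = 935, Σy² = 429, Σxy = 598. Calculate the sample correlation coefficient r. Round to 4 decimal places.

0.9612

S_xy = nΣxy − ΣxΣy = 12·598 − 89·47 = 7176 − 4183 = 2993
S_xx = nΣx² − (Σx)² = 12·935 − 89² = 11220 − 7921 = 3299
S_yy = nΣy² − (Σy)² = 12·429 − 47² = 5148 − 2209 = 2939
r = S_xy / √(S_xx·S_yy) = 2993 / √(3299·2939) = 2993 / √9695761 = 2993 / 3113.8017 = 0.9612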